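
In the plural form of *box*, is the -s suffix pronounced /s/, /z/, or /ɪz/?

The stem *box* ends in a sibilant (/s, z, ʃ, ʒ, tʃ, dʒ/).
The plural suffix surfaces as /ɪz/ after sibilants, /s/ after other voiceless consonants, and /z/ after other voiced sounds.
So the plural -s on *box* is pronounced /ɪz/.

/ɪz/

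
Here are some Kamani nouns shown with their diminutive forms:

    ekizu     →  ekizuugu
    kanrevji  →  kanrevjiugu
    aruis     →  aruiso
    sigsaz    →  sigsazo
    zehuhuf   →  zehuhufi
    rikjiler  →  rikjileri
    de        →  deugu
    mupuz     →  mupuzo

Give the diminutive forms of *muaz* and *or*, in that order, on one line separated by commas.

muazo, ori

The suffix is conditioned by the final sound: -o when the stem ends in a sibilant (*aruis*, *sigsaz*, *mupuz*); -i when the stem ends in a non-sibilant consonant (*zehuhuf*, *rikjiler*); -ugu when the stem ends in a vowel (*ekizu*, *kanrevji*, *de*).
The final sound of *muaz* is /z/, which is a sibilant, so the suffix is -o, giving *muazo*.
Since the final sound of *or* is /r/ (a non-sibilant consonant), it takes -i, giving *ori*.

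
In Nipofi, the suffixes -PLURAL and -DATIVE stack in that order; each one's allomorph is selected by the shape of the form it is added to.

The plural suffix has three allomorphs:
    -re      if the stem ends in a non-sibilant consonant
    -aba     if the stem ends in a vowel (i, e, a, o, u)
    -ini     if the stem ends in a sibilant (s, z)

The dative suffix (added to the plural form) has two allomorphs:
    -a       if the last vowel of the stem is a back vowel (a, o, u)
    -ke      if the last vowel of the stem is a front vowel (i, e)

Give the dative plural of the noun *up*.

The final sound of *up* is /p/, which is a non-sibilant consonant, so the plural suffix is -re, giving *upre*.
The plural form *upre* — last vowel /e/ (a front vowel) → -ke → *upreke*.

upreke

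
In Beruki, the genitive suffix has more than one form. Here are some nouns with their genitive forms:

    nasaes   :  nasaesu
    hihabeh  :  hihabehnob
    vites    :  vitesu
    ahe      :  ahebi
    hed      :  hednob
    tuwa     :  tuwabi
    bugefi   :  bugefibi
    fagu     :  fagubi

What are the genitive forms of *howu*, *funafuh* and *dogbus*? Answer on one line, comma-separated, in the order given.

howubi, funafuhnob, dogbusu

The alternation tracks the final sound of the stem — -u when the stem ends in a sibilant (*nasaes*, *vites*); -nob when the stem ends in a non-sibilant consonant (*hihabeh*, *hed*); -bi when the stem ends in a vowel (*ahe*, *tuwa*, *bugefi*, *fagu*).
The final sound of *howu* is /u/, which is a vowel, so the suffix is -bi, giving *howubi*.
Since the final sound of *funafuh* is /h/ (a non-sibilant consonant), it takes -nob, giving *funafuhnob*.
*dogbus* — final sound /s/ (a sibilant) → -u → *dogbusu*.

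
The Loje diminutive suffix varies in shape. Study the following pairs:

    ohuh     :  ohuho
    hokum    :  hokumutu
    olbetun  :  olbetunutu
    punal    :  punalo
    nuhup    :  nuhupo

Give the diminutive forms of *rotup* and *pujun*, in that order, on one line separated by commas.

rotupo, pujunutu

The alternation tracks the final consonant of the stem — -utu when the stem ends in a nasal (*hokum*, *olbetun*); -o when the stem ends in a non-nasal consonant (*ohuh*, *punal*, *nuhup*).
The final consonant of *rotup* is /p/, which is non-nasal, so the suffix is -o, giving *rotupo*.
Since the final consonant of *pujun* is /n/ (a nasal), it takes -utu, giving *pujunutu*.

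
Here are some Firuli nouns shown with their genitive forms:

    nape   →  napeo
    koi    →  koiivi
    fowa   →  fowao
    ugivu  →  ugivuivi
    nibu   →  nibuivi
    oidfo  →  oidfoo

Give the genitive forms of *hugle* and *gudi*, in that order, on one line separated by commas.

hugleo, gudiivi

Looking at the last vowel of each stem: -ivi when the last vowel of the stem is a high vowel (*koi*, *ugivu*, *nibu*); -o when the last vowel of the stem is a non-high vowel (*nape*, *fowa*, *oidfo*).
Since the last vowel of *hugle* is /e/ (a non-high vowel), it takes -o, giving *hugleo*.
*gudi* — last vowel /i/ (a high vowel) → -ivi → *gudiivi*.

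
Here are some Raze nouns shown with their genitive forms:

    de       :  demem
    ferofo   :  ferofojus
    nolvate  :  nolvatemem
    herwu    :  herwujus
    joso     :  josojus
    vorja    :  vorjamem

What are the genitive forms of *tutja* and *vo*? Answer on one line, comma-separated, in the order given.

The pattern is rounding harmony: -jus when the last vowel of the stem is a rounded vowel (*ferofo*, *herwu*, *joso*); -mem when the last vowel of the stem is an unrounded vowel (*de*, *nolvate*, *vorja*).
*tutja*: last vowel = /a/, an unrounded vowel → -mem → *tutjamem*.
*vo*: last vowel = /o/, a rounded vowel → -jus → *vojus*.

tutjamem, vojus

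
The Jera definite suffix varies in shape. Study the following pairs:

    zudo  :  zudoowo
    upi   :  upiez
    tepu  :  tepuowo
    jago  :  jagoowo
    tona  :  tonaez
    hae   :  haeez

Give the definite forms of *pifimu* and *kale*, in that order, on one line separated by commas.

pifimuowo, kaleez

The suffix is conditioned by the last vowel: -owo when the last vowel of the stem is a rounded vowel (*zudo*, *tepu*, *jago*); -ez when the last vowel of the stem is an unrounded vowel (*upi*, *tona*, *hae*).
*pifimu* — last vowel /u/ (a rounded vowel) → -owo → *pifimuowo*.
Since the last vowel of *kale* is /e/ (an unrounded vowel), it takes -ez, giving *kaleez*.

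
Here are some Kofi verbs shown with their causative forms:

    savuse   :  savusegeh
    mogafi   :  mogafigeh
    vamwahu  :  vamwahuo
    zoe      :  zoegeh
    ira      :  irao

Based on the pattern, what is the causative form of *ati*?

The pattern is front/back vowel harmony: -geh when the last vowel of the stem is a front vowel (*savuse*, *mogafi*, *zoe*); -o when the last vowel of the stem is a back vowel (*vamwahu*, *ira*).
*ati* — last vowel /i/ (a front vowel) → -geh → *atigeh*.

atigeh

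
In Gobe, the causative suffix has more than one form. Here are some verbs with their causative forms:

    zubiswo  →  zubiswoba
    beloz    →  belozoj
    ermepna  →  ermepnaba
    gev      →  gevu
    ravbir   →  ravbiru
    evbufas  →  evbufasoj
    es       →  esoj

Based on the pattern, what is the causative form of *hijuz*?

hijuzoj

Looking at the final sound of each stem: -oj when the stem ends in a sibilant (*beloz*, *evbufas*, *es*); -u when the stem ends in a non-sibilant consonant (*gev*, *ravbir*); -ba when the stem ends in a vowel (*zubiswo*, *ermepna*).
Since the final sound of *hijuz* is /z/ (a sibilant), it takes -oj, giving *hijuzoj*.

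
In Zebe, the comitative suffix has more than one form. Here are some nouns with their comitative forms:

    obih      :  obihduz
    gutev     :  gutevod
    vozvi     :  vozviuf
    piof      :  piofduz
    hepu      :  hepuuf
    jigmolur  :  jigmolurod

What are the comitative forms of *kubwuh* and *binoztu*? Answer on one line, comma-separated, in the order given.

The suffix is conditioned by the final sound: -duz when the stem ends in a voiceless consonant (*obih*, *piof*); -od when the stem ends in a voiced consonant (*gutev*, *jigmolur*); -uf when the stem ends in a vowel (*vozvi*, *hepu*).
Since the final sound of *kubwuh* is /h/ (a voiceless consonant), it takes -duz, giving *kubwuhduz*.
The final sound of *binoztu* is /u/, which is a vowel, so the suffix is -uf, giving *binoztuuf*.

kubwuhduz, binoztuuf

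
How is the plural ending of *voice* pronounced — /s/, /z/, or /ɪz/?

The stem *voice* ends in a sibilant (/s, z, ʃ, ʒ, tʃ, dʒ/).
The plural suffix surfaces as /ɪz/ after sibilants, /s/ after other voiceless consonants, and /z/ after other voiced sounds.
So the plural -s on *voice* is pronounced /ɪz/.

/ɪz/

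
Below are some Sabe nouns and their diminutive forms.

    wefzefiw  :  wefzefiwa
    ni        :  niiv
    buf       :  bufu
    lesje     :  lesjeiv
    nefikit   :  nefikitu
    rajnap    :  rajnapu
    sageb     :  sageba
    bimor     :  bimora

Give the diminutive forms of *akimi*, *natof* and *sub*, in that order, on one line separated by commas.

Looking at the final sound of each stem: -u when the stem ends in a voiceless consonant (*buf*, *nefikit*, *rajnap*); -a when the stem ends in a voiced consonant (*wefzefiw*, *sageb*, *bimor*); -iv when the stem ends in a vowel (*ni*, *lesje*).
*akimi* — final sound /i/ (a vowel) → -iv → *akimiiv*.
*natof*: final sound = /f/, a voiceless consonant → -u → *natofu*.
*sub* — final sound /b/ (a voiced consonant) → -a → *suba*.

akimiiv, natofu, suba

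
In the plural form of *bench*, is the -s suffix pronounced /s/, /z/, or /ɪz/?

The stem *bench* ends in a sibilant (/s, z, ʃ, ʒ, tʃ, dʒ/).
The plural suffix surfaces as /ɪz/ after sibilants, /s/ after other voiceless consonants, and /z/ after other voiced sounds.
So the plural -s on *bench* is pronounced /ɪz/.

/ɪz/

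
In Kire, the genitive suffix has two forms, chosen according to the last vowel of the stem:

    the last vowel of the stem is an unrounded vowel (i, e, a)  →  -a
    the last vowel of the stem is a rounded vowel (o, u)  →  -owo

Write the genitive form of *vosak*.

*vosak*: last vowel = /a/, an unrounded vowel → -a → *vosaka*.

vosaka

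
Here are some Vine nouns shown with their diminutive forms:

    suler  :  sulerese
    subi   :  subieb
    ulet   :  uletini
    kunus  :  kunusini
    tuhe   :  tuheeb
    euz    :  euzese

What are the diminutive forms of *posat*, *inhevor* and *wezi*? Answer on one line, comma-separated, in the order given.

Looking at the final sound of each stem: -ini when the stem ends in a voiceless consonant (*ulet*, *kunus*); -ese when the stem ends in a voiced consonant (*suler*, *euz*); -eb when the stem ends in a vowel (*subi*, *tuhe*).
*posat* — final sound /t/ (a voiceless consonant) → -ini → *posatini*.
Since the final sound of *inhevor* is /r/ (a voiced consonant), it takes -ese, giving *inhevorese*.
Since the final sound of *wezi* is /i/ (a vowel), it takes -eb, giving *wezieb*.

posatini, inhevorese, wezieb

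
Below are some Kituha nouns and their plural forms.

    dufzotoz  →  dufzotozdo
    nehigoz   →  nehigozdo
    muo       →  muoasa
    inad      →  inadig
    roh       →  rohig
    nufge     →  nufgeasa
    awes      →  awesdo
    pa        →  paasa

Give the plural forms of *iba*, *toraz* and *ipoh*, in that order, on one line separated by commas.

The alternation tracks the final sound of the stem — -do when the stem ends in a sibilant (*dufzotoz*, *nehigoz*, *awes*); -ig when the stem ends in a non-sibilant consonant (*inad*, *roh*); -asa when the stem ends in a vowel (*muo*, *nufge*, *pa*).
The final sound of *iba* is /a/, which is a vowel, so the suffix is -asa, giving *ibaasa*.
*toraz*: final sound = /z/, a sibilant → -do → *torazdo*.
Since the final sound of *ipoh* is /h/ (a non-sibilant consonant), it takes -ig, giving *ipohig*.

ibaasa, torazdo, ipohig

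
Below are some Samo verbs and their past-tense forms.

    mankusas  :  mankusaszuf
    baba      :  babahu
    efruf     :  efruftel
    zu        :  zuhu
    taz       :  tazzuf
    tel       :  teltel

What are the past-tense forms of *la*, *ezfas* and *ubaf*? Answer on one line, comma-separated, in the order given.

lahu, ezfaszuf, ubaftel

The alternation tracks the final sound of the stem — -zuf when the stem ends in a sibilant (*mankusas*, *taz*); -tel when the stem ends in a non-sibilant consonant (*efruf*, *tel*); -hu when the stem ends in a vowel (*baba*, *zu*).
*la*: final sound = /a/, a vowel → -hu → *lahu*.
*ezfas*: final sound = /s/, a sibilant → -zuf → *ezfaszuf*.
Since the final sound of *ubaf* is /f/ (a non-sibilant consonant), it takes -tel, giving *ubaftel*.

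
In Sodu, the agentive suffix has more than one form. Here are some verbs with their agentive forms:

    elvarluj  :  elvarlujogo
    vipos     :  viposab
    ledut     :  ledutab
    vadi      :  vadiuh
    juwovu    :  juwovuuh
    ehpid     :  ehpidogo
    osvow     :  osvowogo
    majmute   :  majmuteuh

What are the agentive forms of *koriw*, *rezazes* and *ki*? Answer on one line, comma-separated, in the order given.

koriwogo, rezazesab, kiuh

Looking at the final sound of each stem: -ab when the stem ends in a voiceless consonant (*vipos*, *ledut*); -ogo when the stem ends in a voiced consonant (*elvarluj*, *ehpid*, *osvow*); -uh when the stem ends in a vowel (*vadi*, *juwovu*, *majmute*).
The final sound of *koriw* is /w/, which is a voiced consonant, so the suffix is -ogo, giving *koriwogo*.
*rezazes*: final sound = /s/, a voiceless consonant → -ab → *rezazesab*.
The final sound of *ki* is /i/, which is a vowel, so the suffix is -uh, giving *kiuh*.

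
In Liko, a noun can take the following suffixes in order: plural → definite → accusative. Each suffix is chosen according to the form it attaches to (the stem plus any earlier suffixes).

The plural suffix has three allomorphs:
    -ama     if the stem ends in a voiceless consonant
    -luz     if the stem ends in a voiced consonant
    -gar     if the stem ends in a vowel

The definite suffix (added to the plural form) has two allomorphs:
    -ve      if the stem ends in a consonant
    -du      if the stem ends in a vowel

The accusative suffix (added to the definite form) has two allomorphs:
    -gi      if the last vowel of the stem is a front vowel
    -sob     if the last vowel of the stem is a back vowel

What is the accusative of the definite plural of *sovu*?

Since the final sound of *sovu* is /u/ (a vowel), it takes -gar, giving *sovugar*.
The plural form *sovugar* — final sound /r/ (a consonant) → -ve → *sovugarve*.
Since the last vowel of the definite form *sovugarve* is /e/ (a front vowel), it takes -gi, giving *sovugarvegi*.

sovugarvegi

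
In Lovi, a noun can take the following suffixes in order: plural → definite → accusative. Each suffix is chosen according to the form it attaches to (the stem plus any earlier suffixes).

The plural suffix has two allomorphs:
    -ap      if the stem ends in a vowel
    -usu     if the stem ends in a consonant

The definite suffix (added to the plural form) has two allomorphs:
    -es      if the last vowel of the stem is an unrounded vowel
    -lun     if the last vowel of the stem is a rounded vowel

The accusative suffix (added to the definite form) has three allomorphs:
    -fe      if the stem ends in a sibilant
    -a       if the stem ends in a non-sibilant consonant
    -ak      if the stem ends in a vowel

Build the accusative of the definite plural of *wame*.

*wame* — final sound /e/ (a vowel) → -ap → *wameap*.
The last vowel of the plural form *wameap* is /a/, which is an unrounded vowel, so the definite suffix is -es, giving *wameapes*.
The final sound of the definite form *wameapes* is /s/, which is a sibilant, so the accusative suffix is -fe, giving *wameapesfe*.

wameapesfe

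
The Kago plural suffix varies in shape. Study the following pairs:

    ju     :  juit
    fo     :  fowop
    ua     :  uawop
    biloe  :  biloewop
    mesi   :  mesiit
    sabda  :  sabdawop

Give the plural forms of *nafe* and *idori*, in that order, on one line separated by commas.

nafewop, idoriit

The suffix is conditioned by the last vowel: -it when the last vowel of the stem is a high vowel (*ju*, *mesi*); -wop when the last vowel of the stem is a non-high vowel (*fo*, *ua*, *biloe*, *sabda*).
*nafe*: last vowel = /e/, a non-high vowel → -wop → *nafewop*.
Since the last vowel of *idori* is /i/ (a high vowel), it takes -it, giving *idoriit*.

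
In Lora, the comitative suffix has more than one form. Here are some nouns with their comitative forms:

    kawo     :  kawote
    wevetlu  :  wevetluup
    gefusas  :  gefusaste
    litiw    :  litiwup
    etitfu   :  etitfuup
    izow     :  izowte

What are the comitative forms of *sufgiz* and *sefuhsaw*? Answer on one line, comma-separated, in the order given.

The pattern is height harmony: -up when the last vowel of the stem is a high vowel (*wevetlu*, *litiw*, *etitfu*); -te when the last vowel of the stem is a non-high vowel (*kawo*, *gefusas*, *izow*).
The last vowel of *sufgiz* is /i/, which is a high vowel, so the suffix is -up, giving *sufgizup*.
The last vowel of *sefuhsaw* is /a/, which is a non-high vowel, so the suffix is -te, giving *sefuhsawte*.

sufgizup, sefuhsawte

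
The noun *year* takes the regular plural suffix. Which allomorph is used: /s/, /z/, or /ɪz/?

/z/

The stem *year* ends in a voiced non-sibilant sound.
The plural suffix surfaces as /ɪz/ after sibilants, /s/ after other voiceless consonants, and /z/ after other voiced sounds.
So the plural -s on *year* is pronounced /z/.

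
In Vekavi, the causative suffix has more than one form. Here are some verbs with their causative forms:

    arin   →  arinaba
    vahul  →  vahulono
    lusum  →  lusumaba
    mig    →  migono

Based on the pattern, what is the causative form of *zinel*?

The alternation tracks the final consonant of the stem — -aba when the stem ends in a nasal (*arin*, *lusum*); -ono when the stem ends in a non-nasal consonant (*vahul*, *mig*).
*zinel* — final consonant /l/ (non-nasal) → -ono → *zinelono*.

zinelono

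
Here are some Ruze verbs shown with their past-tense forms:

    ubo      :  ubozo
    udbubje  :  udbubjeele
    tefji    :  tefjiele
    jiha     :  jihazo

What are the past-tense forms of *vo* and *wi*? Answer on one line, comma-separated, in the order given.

The pattern is front/back vowel harmony: -ele when the last vowel of the stem is a front vowel (*udbubje*, *tefji*); -zo when the last vowel of the stem is a back vowel (*ubo*, *jiha*).
Since the last vowel of *vo* is /o/ (a back vowel), it takes -zo, giving *vozo*.
*wi* — last vowel /i/ (a front vowel) → -ele → *wiele*.

vozo, wiele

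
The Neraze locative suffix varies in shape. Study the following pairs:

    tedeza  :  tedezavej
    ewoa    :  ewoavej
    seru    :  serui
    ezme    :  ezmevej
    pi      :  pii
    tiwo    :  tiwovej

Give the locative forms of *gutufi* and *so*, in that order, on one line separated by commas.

gutufii, sovej

The alternation tracks the last vowel of the stem — -i when the last vowel of the stem is a high vowel (*seru*, *pi*); -vej when the last vowel of the stem is a non-high vowel (*tedeza*, *ewoa*, *ezme*, *tiwo*).
*gutufi*: last vowel = /i/, a high vowel → -i → *gutufii*.
Since the last vowel of *so* is /o/ (a non-high vowel), it takes -vej, giving *sovej*.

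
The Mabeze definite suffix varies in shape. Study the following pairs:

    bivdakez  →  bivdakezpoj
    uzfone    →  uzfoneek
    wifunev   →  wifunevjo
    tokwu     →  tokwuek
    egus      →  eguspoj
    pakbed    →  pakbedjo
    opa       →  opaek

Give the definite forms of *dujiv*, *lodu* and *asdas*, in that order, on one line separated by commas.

Looking at the final sound of each stem: -poj when the stem ends in a sibilant (*bivdakez*, *egus*); -jo when the stem ends in a non-sibilant consonant (*wifunev*, *pakbed*); -ek when the stem ends in a vowel (*uzfone*, *tokwu*, *opa*).
*dujiv* — final sound /v/ (a non-sibilant consonant) → -jo → *dujivjo*.
The final sound of *lodu* is /u/, which is a vowel, so the suffix is -ek, giving *loduek*.
*asdas*: final sound = /s/, a sibilant → -poj → *asdaspoj*.

dujivjo, loduek, asdaspoj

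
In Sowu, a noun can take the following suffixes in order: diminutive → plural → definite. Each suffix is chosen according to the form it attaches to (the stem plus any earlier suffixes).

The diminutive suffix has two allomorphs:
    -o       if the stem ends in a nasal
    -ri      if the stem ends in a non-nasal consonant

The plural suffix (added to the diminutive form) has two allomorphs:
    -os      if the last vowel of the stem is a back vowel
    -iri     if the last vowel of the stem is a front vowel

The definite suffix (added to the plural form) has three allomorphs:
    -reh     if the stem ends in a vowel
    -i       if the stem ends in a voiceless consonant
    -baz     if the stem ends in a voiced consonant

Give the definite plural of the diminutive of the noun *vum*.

vumoosi

*vum*: final consonant = /m/, a nasal → -o → *vumo*.
The diminutive form *vumo*: last vowel = /o/, a back vowel → -os → *vumoos*.
The final sound of the plural form *vumoos* is /s/, which is a voiceless consonant, so the definite suffix is -i, giving *vumoosi*.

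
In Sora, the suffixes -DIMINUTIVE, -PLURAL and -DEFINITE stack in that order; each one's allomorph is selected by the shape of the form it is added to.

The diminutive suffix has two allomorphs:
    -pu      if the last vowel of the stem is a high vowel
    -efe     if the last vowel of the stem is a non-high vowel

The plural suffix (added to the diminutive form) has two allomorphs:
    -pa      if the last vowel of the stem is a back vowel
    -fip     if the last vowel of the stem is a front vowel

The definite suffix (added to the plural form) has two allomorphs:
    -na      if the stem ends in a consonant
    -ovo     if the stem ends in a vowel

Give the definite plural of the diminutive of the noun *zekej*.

zekejefefipna

The last vowel of *zekej* is /e/, which is a non-high vowel, so the diminutive suffix is -efe, giving *zekejefe*.
The last vowel of the diminutive form *zekejefe* is /e/, which is a front vowel, so the plural suffix is -fip, giving *zekejefefip*.
The plural form *zekejefefip*: final sound = /p/, a consonant → -na → *zekejefefipna*.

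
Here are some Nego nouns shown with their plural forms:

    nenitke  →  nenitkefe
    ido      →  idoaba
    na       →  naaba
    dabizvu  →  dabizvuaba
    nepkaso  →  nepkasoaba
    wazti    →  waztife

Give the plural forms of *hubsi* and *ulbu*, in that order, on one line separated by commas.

hubsife, ulbuaba

The alternation tracks the last vowel of the stem — -fe when the last vowel of the stem is a front vowel (*nenitke*, *wazti*); -aba when the last vowel of the stem is a back vowel (*ido*, *na*, *dabizvu*, *nepkaso*).
*hubsi*: last vowel = /i/, a front vowel → -fe → *hubsife*.
The last vowel of *ulbu* is /u/, which is a back vowel, so the suffix is -aba, giving *ulbuaba*.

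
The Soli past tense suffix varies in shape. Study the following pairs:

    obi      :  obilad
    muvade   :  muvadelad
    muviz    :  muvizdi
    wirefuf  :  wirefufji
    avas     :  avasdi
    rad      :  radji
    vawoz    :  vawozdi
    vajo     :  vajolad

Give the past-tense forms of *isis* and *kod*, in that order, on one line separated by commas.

isisdi, kodji

The suffix is conditioned by the final sound: -di when the stem ends in a sibilant (*muviz*, *avas*, *vawoz*); -ji when the stem ends in a non-sibilant consonant (*wirefuf*, *rad*); -lad when the stem ends in a vowel (*obi*, *muvade*, *vajo*).
Since the final sound of *isis* is /s/ (a sibilant), it takes -di, giving *isisdi*.
*kod*: final sound = /d/, a non-sibilant consonant → -ji → *kodji*.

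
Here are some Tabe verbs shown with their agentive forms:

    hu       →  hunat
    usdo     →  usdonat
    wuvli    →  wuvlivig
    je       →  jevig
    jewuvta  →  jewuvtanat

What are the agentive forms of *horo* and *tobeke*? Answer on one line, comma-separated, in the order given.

horonat, tobekevig

Looking at the last vowel of each stem: -vig when the last vowel of the stem is a front vowel (*wuvli*, *je*); -nat when the last vowel of the stem is a back vowel (*hu*, *usdo*, *jewuvta*).
The last vowel of *horo* is /o/, which is a back vowel, so the suffix is -nat, giving *horonat*.
*tobeke* — last vowel /e/ (a front vowel) → -vig → *tobekevig*.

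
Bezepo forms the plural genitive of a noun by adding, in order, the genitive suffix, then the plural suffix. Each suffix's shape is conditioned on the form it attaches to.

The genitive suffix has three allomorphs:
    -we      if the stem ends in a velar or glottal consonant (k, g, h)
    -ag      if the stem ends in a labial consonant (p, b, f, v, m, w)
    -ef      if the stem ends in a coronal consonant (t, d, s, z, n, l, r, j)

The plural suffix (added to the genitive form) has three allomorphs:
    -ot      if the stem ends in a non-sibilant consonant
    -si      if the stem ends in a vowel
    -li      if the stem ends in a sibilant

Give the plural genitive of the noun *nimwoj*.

nimwojefot

*nimwoj* — final consonant /j/ (coronal) → -ef → *nimwojef*.
The genitive form *nimwojef* — final sound /f/ (a non-sibilant consonant) → -ot → *nimwojefot*.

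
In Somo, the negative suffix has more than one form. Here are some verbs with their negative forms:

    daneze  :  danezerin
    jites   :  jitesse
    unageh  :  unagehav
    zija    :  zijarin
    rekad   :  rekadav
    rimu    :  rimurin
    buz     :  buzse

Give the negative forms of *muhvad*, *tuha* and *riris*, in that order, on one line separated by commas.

muhvadav, tuharin, ririsse

The alternation tracks the final sound of the stem — -se when the stem ends in a sibilant (*jites*, *buz*); -av when the stem ends in a non-sibilant consonant (*unageh*, *rekad*); -rin when the stem ends in a vowel (*daneze*, *zija*, *rimu*).
*muhvad* — final sound /d/ (a non-sibilant consonant) → -av → *muhvadav*.
*tuha*: final sound = /a/, a vowel → -rin → *tuharin*.
*riris* — final sound /s/ (a sibilant) → -se → *ririsse*.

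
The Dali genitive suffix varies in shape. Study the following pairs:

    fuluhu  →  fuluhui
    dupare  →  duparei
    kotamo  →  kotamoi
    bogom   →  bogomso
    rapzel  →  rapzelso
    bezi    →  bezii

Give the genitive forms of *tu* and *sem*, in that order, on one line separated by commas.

The pattern is consonant vs. vowel: -so when the stem ends in a consonant (*bogom*, *rapzel*); -i when the stem ends in a vowel (*fuluhu*, *dupare*, *kotamo*, *bezi*).
*tu* — final sound /u/ (a vowel) → -i → *tui*.
The final sound of *sem* is /m/, which is a consonant, so the suffix is -so, giving *semso*.

tui, semso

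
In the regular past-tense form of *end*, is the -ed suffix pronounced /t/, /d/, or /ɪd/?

/ɪd/

The stem *end* ends in /t/ or /d/.
The -ed suffix is realized as /ɪd/ after /t, d/; as /t/ after other voiceless consonants; and as /d/ after other voiced sounds.
So -ed on *end* is pronounced /ɪd/.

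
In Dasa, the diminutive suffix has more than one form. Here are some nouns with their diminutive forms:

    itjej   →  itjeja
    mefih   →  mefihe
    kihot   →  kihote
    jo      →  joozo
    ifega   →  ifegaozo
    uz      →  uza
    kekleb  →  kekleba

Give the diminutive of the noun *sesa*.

The suffix is conditioned by the final sound: -e when the stem ends in a voiceless consonant (*mefih*, *kihot*); -a when the stem ends in a voiced consonant (*itjej*, *uz*, *kekleb*); -ozo when the stem ends in a vowel (*jo*, *ifega*).
*sesa* — final sound /a/ (a vowel) → -ozo → *sesaozo*.

sesaozo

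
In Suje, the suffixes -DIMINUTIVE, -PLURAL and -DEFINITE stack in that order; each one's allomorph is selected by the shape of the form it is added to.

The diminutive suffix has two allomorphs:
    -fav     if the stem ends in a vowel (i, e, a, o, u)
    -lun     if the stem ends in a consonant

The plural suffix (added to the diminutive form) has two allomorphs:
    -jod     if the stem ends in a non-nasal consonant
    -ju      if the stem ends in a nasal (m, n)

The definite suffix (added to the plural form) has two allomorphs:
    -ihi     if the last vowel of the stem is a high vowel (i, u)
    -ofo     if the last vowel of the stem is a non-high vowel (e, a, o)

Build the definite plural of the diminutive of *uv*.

uvlunjuihi

Since the final sound of *uv* is /v/ (a consonant), it takes -lun, giving *uvlun*.
The diminutive form *uvlun*: final consonant = /n/, a nasal → -ju → *uvlunju*.
The plural form *uvlunju*: last vowel = /u/, a high vowel → -ihi → *uvlunjuihi*.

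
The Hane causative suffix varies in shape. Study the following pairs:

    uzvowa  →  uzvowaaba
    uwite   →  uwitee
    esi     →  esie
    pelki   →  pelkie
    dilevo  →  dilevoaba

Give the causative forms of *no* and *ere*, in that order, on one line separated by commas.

noaba, eree

The alternation tracks the last vowel of the stem — -e when the last vowel of the stem is a front vowel (*uwite*, *esi*, *pelki*); -aba when the last vowel of the stem is a back vowel (*uzvowa*, *dilevo*).
Since the last vowel of *no* is /o/ (a back vowel), it takes -aba, giving *noaba*.
*ere*: last vowel = /e/, a front vowel → -e → *eree*.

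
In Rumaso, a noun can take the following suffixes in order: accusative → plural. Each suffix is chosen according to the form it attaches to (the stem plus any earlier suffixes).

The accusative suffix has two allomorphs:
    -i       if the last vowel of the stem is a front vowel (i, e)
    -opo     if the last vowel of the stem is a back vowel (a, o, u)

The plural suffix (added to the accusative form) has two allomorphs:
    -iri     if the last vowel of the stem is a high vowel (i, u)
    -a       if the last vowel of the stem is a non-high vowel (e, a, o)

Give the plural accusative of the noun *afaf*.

The last vowel of *afaf* is /a/, which is a back vowel, so the accusative suffix is -opo, giving *afafopo*.
The accusative form *afafopo* — last vowel /o/ (a non-high vowel) → -a → *afafopoa*.

afafopoa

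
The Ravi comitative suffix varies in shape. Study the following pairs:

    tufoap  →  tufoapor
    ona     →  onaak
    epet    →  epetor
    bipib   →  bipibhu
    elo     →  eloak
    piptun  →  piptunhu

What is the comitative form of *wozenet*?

The suffix is conditioned by the final sound: -or when the stem ends in a voiceless consonant (*tufoap*, *epet*); -hu when the stem ends in a voiced consonant (*bipib*, *piptun*); -ak when the stem ends in a vowel (*ona*, *elo*).
Since the final sound of *wozenet* is /t/ (a voiceless consonant), it takes -or, giving *wozenetor*.

wozenetor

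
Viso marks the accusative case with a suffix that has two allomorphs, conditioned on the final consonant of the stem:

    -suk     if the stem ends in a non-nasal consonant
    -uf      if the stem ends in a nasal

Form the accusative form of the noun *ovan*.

The final consonant of *ovan* is /n/, which is a nasal, so the suffix is -uf, giving *ovanuf*.

ovanuf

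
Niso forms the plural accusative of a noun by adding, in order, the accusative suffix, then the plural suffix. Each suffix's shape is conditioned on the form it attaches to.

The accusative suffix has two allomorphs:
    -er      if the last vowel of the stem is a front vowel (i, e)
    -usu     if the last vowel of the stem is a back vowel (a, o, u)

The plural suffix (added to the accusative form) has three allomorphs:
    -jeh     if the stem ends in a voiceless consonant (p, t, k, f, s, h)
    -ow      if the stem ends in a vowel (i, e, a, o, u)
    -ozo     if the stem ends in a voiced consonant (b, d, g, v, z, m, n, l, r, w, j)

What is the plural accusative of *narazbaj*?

Since the last vowel of *narazbaj* is /a/ (a back vowel), it takes -usu, giving *narazbajusu*.
The final sound of the accusative form *narazbajusu* is /u/, which is a vowel, so the plural suffix is -ow, giving *narazbajusuow*.

narazbajusuow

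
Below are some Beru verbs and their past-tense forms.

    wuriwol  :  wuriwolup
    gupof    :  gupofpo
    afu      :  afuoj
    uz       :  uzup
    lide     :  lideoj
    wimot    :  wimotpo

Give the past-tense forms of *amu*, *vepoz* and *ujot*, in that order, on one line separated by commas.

Looking at the final sound of each stem: -po when the stem ends in a voiceless consonant (*gupof*, *wimot*); -up when the stem ends in a voiced consonant (*wuriwol*, *uz*); -oj when the stem ends in a vowel (*afu*, *lide*).
*amu*: final sound = /u/, a vowel → -oj → *amuoj*.
*vepoz* — final sound /z/ (a voiced consonant) → -up → *vepozup*.
*ujot*: final sound = /t/, a voiceless consonant → -po → *ujotpo*.

amuoj, vepozup, ujotpo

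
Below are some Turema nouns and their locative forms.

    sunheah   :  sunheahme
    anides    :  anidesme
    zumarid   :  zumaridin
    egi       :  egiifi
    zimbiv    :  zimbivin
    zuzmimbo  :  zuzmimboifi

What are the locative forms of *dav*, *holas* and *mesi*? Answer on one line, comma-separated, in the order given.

The suffix is conditioned by the final sound: -me when the stem ends in a voiceless consonant (*sunheah*, *anides*); -in when the stem ends in a voiced consonant (*zumarid*, *zimbiv*); -ifi when the stem ends in a vowel (*egi*, *zuzmimbo*).
*dav*: final sound = /v/, a voiced consonant → -in → *davin*.
*holas* — final sound /s/ (a voiceless consonant) → -me → *holasme*.
*mesi*: final sound = /i/, a vowel → -ifi → *mesiifi*.

davin, holasme, mesiifi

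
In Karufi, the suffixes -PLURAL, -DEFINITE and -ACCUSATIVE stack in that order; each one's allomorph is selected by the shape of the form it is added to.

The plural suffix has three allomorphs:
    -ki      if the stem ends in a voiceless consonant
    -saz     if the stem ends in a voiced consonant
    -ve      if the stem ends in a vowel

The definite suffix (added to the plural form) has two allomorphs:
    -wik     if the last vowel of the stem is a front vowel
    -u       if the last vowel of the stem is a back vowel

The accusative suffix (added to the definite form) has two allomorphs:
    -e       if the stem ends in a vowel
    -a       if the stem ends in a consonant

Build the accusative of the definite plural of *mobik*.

*mobik*: final sound = /k/, a voiceless consonant → -ki → *mobikki*.
The plural form *mobikki*: last vowel = /i/, a front vowel → -wik → *mobikkiwik*.
The definite form *mobikkiwik*: final sound = /k/, a consonant → -a → *mobikkiwika*.

mobikkiwika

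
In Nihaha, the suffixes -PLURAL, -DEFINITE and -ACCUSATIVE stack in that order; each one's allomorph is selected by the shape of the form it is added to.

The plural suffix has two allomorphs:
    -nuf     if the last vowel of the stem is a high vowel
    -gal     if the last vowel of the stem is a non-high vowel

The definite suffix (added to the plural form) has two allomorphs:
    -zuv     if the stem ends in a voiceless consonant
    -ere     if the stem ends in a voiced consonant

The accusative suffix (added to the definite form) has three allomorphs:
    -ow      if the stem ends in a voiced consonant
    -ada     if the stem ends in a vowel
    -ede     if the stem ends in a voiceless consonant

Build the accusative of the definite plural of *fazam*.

fazamgalereada

Since the last vowel of *fazam* is /a/ (a non-high vowel), it takes -gal, giving *fazamgal*.
The final consonant of the plural form *fazamgal* is /l/, which is voiced, so the definite suffix is -ere, giving *fazamgalere*.
Since the final sound of the definite form *fazamgalere* is /e/ (a vowel), it takes -ada, giving *fazamgalereada*.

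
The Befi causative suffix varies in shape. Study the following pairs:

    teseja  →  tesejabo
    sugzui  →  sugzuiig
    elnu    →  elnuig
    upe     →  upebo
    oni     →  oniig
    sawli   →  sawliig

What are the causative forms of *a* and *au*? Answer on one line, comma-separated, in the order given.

Looking at the last vowel of each stem: -ig when the last vowel of the stem is a high vowel (*sugzui*, *elnu*, *oni*, *sawli*); -bo when the last vowel of the stem is a non-high vowel (*teseja*, *upe*).
Since the last vowel of *a* is /a/ (a non-high vowel), it takes -bo, giving *abo*.
The last vowel of *au* is /u/, which is a high vowel, so the suffix is -ig, giving *auig*.

abo, auig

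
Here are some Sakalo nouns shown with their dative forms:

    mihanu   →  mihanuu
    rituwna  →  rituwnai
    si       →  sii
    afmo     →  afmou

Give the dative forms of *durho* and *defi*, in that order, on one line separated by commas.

The suffix is conditioned by the last vowel: -u when the last vowel of the stem is a rounded vowel (*mihanu*, *afmo*); -i when the last vowel of the stem is an unrounded vowel (*rituwna*, *si*).
*durho* — last vowel /o/ (a rounded vowel) → -u → *durhou*.
*defi*: last vowel = /i/, an unrounded vowel → -i → *defii*.

durhou, defii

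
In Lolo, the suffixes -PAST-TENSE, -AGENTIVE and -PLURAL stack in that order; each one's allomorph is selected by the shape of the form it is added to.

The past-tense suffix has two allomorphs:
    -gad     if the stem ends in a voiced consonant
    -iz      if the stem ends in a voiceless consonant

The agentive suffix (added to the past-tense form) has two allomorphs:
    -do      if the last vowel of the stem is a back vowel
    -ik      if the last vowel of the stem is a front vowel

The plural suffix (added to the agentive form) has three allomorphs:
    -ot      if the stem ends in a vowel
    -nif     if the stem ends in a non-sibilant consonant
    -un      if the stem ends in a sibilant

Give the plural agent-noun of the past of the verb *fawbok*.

Since the final consonant of *fawbok* is /k/ (voiceless), it takes -iz, giving *fawbokiz*.
The last vowel of the past-tense form *fawbokiz* is /i/, which is a front vowel, so the agentive suffix is -ik, giving *fawbokizik*.
Since the final sound of the agentive form *fawbokizik* is /k/ (a non-sibilant consonant), it takes -nif, giving *fawbokiziknif*.

fawbokiziknif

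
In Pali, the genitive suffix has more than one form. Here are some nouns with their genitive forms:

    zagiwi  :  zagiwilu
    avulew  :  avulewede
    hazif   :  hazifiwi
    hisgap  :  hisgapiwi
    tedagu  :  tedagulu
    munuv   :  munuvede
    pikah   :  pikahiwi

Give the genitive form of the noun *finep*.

finepiwi

Looking at the final sound of each stem: -iwi when the stem ends in a voiceless consonant (*hazif*, *hisgap*, *pikah*); -ede when the stem ends in a voiced consonant (*avulew*, *munuv*); -lu when the stem ends in a vowel (*zagiwi*, *tedagu*).
Since the final sound of *finep* is /p/ (a voiceless consonant), it takes -iwi, giving *finepiwi*.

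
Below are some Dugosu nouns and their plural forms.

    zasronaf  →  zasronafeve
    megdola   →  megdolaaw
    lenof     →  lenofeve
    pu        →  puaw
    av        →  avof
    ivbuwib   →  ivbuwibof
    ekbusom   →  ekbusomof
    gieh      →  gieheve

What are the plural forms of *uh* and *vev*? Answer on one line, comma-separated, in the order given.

uheve, vevof

The pattern is voicing of the final sound: -eve when the stem ends in a voiceless consonant (*zasronaf*, *lenof*, *gieh*); -of when the stem ends in a voiced consonant (*av*, *ivbuwib*, *ekbusom*); -aw when the stem ends in a vowel (*megdola*, *pu*).
*uh*: final sound = /h/, a voiceless consonant → -eve → *uheve*.
*vev*: final sound = /v/, a voiced consonant → -of → *vevof*.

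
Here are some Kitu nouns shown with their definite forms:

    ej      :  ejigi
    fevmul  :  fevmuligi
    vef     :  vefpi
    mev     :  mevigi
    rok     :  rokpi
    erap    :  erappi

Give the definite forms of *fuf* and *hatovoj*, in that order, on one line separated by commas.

Looking at the final consonant of each stem: -pi when the stem ends in a voiceless consonant (*vef*, *rok*, *erap*); -igi when the stem ends in a voiced consonant (*ej*, *fevmul*, *mev*).
*fuf*: final consonant = /f/, voiceless → -pi → *fufpi*.
*hatovoj* — final consonant /j/ (voiced) → -igi → *hatovojigi*.

fufpi, hatovojigi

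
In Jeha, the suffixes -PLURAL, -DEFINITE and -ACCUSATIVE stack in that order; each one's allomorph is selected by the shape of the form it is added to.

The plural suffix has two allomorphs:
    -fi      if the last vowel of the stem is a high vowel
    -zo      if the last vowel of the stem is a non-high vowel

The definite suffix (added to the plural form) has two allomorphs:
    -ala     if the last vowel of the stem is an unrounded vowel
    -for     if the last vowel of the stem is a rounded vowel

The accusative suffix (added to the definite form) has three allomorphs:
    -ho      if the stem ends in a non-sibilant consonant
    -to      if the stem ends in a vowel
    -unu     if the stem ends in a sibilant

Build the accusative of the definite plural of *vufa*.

*vufa* — last vowel /a/ (a non-high vowel) → -zo → *vufazo*.
The plural form *vufazo* — last vowel /o/ (a rounded vowel) → -for → *vufazofor*.
Since the final sound of the definite form *vufazofor* is /r/ (a non-sibilant consonant), it takes -ho, giving *vufazoforho*.

vufazoforho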